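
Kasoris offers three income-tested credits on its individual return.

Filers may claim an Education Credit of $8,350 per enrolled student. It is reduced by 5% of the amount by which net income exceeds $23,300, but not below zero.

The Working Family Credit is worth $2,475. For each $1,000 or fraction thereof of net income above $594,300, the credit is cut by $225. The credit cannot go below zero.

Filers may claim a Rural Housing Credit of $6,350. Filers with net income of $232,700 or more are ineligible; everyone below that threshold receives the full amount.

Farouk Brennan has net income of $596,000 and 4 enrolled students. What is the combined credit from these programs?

Education Credit: base = 4 × $8,350 = $33,400. 5% of the $572,700 excess over $23,300 is $28,635; credit = $33,400 − $28,635 = $4,765.
Working Family Credit: income exceeds $594,300 by $1,700, which is 2 full-or-partial $1,000 increments; reduction = 2 × $225 = $450, leaving $2,025.
Rural Housing Credit: $596,000 meets or exceeds the $232,700 cutoff, so the credit is $0.
Total: $4,765 + $2,025 + $0 = $6,790.

$6,790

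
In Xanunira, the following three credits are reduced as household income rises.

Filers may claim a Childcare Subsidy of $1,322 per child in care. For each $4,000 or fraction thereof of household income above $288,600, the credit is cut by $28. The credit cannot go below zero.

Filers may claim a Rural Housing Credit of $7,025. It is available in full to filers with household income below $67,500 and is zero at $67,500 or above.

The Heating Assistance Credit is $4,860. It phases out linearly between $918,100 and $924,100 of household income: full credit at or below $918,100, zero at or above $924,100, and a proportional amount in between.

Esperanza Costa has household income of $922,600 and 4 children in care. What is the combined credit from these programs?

$2,051

Childcare Subsidy: base = 4 × $1,322 = $5,288. income exceeds $288,600 by $634,000, which is 159 full-or-partial $4,000 increments; reduction = 159 × $28 = $4,452, leaving $836.
Rural Housing Credit: $922,600 meets or exceeds the $67,500 cutoff, so the credit is $0.
Heating Assistance Credit: $922,600 is $4,500 into a $6,000 phase-out range, leaving 1,500/6,000 of the credit: $4,860 × 1,500/6,000 = $1,215.
Total: $836 + $0 + $1,215 = $2,051.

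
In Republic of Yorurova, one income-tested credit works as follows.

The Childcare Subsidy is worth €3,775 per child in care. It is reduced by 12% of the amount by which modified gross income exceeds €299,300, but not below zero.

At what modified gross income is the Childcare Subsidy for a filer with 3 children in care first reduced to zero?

€393,675

Full credit = 3 × €3,775 = €11,325.
The credit falls by 12% of each euro above €299,300, so it reaches zero when the excess is €11,325 / 12% = €94,375: income = €299,300 + €94,375 = €393,675.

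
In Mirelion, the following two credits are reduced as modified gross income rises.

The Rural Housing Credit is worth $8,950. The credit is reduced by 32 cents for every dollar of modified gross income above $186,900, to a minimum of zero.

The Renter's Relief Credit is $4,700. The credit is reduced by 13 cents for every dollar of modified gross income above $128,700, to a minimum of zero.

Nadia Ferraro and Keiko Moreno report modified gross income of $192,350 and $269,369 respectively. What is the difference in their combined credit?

Nadia ($192,350): Rural Housing Credit: 32% of the $5,450 excess over $186,900 is $1,744; credit = $8,950 − $1,744 = $7,206. Renter's Relief Credit: 13% of the $63,650 excess over $128,700 is $8,274.50 ≥ base, so the credit is $0. total $7,206 + $0 = $7,206
Keiko ($269,369): Rural Housing Credit: 32% of the $82,469 excess over $186,900 is $26,390.08 ≥ base, so the credit is $0. Renter's Relief Credit: 13% of the $140,669 excess over $128,700 is $18,286.97 ≥ base, so the credit is $0. total $0 + $0 = $0
Difference: |$7,206 − $0| = $7,206.

$7,206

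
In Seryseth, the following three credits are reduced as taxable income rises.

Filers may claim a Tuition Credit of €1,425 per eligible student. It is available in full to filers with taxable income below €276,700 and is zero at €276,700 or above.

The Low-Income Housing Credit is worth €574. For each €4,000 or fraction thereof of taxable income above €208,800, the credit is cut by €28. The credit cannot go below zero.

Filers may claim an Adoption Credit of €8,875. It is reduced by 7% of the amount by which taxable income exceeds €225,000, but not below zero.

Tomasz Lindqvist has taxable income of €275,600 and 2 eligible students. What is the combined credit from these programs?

€8,281

Tuition Credit: base = 2 × €1,425 = €2,850. €275,600 is below the €276,700 cutoff, so the full €2,850 applies.
Low-Income Housing Credit: income exceeds €208,800 by €66,800, which is 17 full-or-partial €4,000 increments; reduction = 17 × €28 = €476, leaving €98.
Adoption Credit: 7% of the €50,600 excess over €225,000 is €3,542; credit = €8,875 − €3,542 = €5,333.
Total: €2,850 + €98 + €5,333 = €8,281.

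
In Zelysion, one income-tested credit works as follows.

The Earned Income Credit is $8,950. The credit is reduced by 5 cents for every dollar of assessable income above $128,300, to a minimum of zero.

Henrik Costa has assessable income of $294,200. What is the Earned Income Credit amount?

$655

Earned Income Credit: 5% of the $165,900 excess over $128,300 is $8,295; credit = $8,950 − $8,295 = $655.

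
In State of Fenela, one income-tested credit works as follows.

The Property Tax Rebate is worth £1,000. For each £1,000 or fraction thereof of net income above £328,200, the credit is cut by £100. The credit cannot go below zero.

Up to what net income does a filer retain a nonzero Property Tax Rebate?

£337,200

After 9 increments the reduction is 9 × £100 = £900, leaving £100; one more increment wipes it out. Increment 9 ends at excess 9 × £1,000 = £9,000, so the highest qualifying income is £328,200 + £9,000 = £337,200.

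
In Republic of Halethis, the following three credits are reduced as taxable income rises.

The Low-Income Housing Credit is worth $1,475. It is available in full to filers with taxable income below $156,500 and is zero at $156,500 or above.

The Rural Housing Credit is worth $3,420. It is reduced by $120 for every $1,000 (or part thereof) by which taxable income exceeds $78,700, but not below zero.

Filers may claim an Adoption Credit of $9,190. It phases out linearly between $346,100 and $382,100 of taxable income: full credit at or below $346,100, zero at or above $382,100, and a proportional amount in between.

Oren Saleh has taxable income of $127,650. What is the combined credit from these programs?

$10,665

Low-Income Housing Credit: $127,650 is below the $156,500 cutoff, so the full $1,475 applies.
Rural Housing Credit: income exceeds $78,700 by $48,950 → 49 increments × $120 = $5,880 ≥ base, so the credit is $0.
Adoption Credit: $127,650 is at or below the $346,100 threshold, so the full $9,190 applies.
Total: $1,475 + $0 + $9,190 = $10,665.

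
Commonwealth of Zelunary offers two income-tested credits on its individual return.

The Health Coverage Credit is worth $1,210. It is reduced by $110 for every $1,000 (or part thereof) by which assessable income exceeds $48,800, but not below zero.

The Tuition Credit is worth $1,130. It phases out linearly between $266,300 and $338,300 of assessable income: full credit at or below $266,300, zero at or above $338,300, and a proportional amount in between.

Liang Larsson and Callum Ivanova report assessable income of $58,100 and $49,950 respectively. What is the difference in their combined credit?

$880

Liang ($58,100): Health Coverage Credit: income exceeds $48,800 by $9,300, which is 10 full-or-partial $1,000 increments; reduction = 10 × $110 = $1,100, leaving $110. Tuition Credit: $58,100 is at or below the $266,300 threshold, so the full $1,130 applies. total $110 + $1,130 = $1,240
Callum ($49,950): Health Coverage Credit: income exceeds $48,800 by $1,150, which is 2 full-or-partial $1,000 increments; reduction = 2 × $110 = $220, leaving $990. Tuition Credit: $49,950 is at or below the $266,300 threshold, so the full $1,130 applies. total $990 + $1,130 = $2,120
Difference: |$1,240 − $2,120| = $880.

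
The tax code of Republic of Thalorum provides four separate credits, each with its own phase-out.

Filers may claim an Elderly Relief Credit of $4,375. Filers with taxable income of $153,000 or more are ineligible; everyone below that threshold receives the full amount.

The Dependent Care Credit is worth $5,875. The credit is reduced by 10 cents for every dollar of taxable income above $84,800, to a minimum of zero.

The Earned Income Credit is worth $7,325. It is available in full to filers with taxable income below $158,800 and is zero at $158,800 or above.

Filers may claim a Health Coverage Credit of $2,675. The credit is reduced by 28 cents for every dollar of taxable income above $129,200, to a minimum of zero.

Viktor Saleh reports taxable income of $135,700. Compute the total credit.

Elderly Relief Credit: $135,700 is below the $153,000 cutoff, so the full $4,375 applies.
Dependent Care Credit: 10% of the $50,900 excess over $84,800 is $5,090; credit = $5,875 − $5,090 = $785.
Earned Income Credit: $135,700 is below the $158,800 cutoff, so the full $7,325 applies.
Health Coverage Credit: 28% of the $6,500 excess over $129,200 is $1,820; credit = $2,675 − $1,820 = $855.
Total: $4,375 + $785 + $7,325 + $855 = $13,340.

$13,340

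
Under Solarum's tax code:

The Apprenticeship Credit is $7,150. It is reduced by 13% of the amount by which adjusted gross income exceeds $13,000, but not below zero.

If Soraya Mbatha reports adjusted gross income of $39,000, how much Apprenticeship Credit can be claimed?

$3,770

Apprenticeship Credit: 13% of the $26,000 excess over $13,000 is $3,380; credit = $7,150 − $3,380 = $3,770.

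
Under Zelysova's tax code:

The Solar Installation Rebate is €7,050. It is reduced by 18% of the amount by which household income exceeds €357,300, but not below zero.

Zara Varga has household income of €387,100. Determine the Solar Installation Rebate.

€1,686

Solar Installation Rebate: 18% of the €29,800 excess over €357,300 is €5,364; credit = €7,050 − €5,364 = €1,686.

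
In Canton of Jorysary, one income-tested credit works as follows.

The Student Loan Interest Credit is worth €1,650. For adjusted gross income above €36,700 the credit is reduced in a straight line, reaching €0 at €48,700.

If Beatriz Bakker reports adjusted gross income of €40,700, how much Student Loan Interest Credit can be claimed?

Student Loan Interest Credit: €40,700 is €4,000 into a €12,000 phase-out range, leaving 8,000/12,000 of the credit: €1,650 × 8,000/12,000 = €1,100.

€1,100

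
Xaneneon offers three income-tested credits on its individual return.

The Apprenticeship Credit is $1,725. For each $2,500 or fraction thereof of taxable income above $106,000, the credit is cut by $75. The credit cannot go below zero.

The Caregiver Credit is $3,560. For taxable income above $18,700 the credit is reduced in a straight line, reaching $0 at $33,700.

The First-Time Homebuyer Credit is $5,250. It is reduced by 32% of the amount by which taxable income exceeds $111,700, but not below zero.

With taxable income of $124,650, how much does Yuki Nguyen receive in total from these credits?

$2,231

Apprenticeship Credit: income exceeds $106,000 by $18,650, which is 8 full-or-partial $2,500 increments; reduction = 8 × $75 = $600, leaving $1,125.
Caregiver Credit: $124,650 is at or above $33,700, so the credit is $0.
First-Time Homebuyer Credit: 32% of the $12,950 excess over $111,700 is $4,144; credit = $5,250 − $4,144 = $1,106.
Total: $1,125 + $0 + $1,106 = $2,231.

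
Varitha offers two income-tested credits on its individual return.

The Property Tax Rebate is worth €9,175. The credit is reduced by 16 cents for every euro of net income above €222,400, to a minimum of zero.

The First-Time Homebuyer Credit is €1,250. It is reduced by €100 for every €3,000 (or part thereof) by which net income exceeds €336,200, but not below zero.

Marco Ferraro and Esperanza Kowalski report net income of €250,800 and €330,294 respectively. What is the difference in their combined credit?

Marco (€250,800): Property Tax Rebate: 16% of the €28,400 excess over €222,400 is €4,544; credit = €9,175 − €4,544 = €4,631. First-Time Homebuyer Credit: €250,800 is at or below the €336,200 threshold, so the full €1,250 applies. total €4,631 + €1,250 = €5,881
Esperanza (€330,294): Property Tax Rebate: 16% of the €107,894 excess over €222,400 is €17,263.04 ≥ base, so the credit is €0. First-Time Homebuyer Credit: €330,294 is at or below the €336,200 threshold, so the full €1,250 applies. total €0 + €1,250 = €1,250
Difference: |€5,881 − €1,250| = €4,631.

€4,631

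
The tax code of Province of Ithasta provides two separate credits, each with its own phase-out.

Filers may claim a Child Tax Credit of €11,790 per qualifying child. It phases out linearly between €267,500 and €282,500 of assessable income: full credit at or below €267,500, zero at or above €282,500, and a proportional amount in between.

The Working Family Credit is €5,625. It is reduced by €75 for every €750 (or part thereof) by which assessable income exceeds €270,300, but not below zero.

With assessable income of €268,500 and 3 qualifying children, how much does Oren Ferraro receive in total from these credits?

Child Tax Credit: base = 3 × €11,790 = €35,370. €268,500 is €1,000 into a €15,000 phase-out range, leaving 14,000/15,000 of the credit: €35,370 × 14,000/15,000 = €33,012.
Working Family Credit: €268,500 is at or below the €270,300 threshold, so the full €5,625 applies.
Total: €33,012 + €5,625 = €38,637.

€38,637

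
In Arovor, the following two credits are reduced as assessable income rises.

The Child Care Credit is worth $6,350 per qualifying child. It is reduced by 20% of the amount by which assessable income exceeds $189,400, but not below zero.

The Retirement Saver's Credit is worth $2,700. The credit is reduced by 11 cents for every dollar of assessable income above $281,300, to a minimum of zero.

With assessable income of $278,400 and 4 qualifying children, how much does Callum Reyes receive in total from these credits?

$10,300

Child Care Credit: base = 4 × $6,350 = $25,400. 20% of the $89,000 excess over $189,400 is $17,800; credit = $25,400 − $17,800 = $7,600.
Retirement Saver's Credit: $278,400 is at or below the $281,300 threshold, so the full $2,700 applies.
Total: $7,600 + $2,700 = $10,300.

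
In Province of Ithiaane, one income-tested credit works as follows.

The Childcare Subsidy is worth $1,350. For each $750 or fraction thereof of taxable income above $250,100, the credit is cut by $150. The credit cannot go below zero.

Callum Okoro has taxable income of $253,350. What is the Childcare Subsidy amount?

Childcare Subsidy: income exceeds $250,100 by $3,250, which is 5 full-or-partial $750 increments; reduction = 5 × $150 = $750, leaving $600.

$600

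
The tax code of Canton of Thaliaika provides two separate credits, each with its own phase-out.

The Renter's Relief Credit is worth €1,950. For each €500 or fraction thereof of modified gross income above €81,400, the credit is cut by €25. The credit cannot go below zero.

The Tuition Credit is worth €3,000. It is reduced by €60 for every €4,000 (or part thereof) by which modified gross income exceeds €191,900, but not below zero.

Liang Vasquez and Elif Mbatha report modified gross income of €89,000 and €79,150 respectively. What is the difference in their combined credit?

€400

Liang (€89,000): Renter's Relief Credit: income exceeds €81,400 by €7,600, which is 16 full-or-partial €500 increments; reduction = 16 × €25 = €400, leaving €1,550. Tuition Credit: €89,000 is at or below the €191,900 threshold, so the full €3,000 applies. total €1,550 + €3,000 = €4,550
Elif (€79,150): Renter's Relief Credit: €79,150 is at or below the €81,400 threshold, so the full €1,950 applies. Tuition Credit: €79,150 is at or below the €191,900 threshold, so the full €3,000 applies. total €1,950 + €3,000 = €4,950
Difference: |€4,550 − €4,950| = €400.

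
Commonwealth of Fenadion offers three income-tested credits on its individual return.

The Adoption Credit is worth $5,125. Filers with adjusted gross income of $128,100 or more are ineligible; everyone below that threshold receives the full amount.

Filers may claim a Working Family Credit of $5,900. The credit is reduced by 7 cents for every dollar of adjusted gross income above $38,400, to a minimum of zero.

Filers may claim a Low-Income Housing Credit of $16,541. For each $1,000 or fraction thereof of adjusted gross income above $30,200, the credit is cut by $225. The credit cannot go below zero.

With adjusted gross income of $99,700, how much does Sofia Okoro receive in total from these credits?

$7,525

Adoption Credit: $99,700 is below the $128,100 cutoff, so the full $5,125 applies.
Working Family Credit: 7% of the $61,300 excess over $38,400 is $4,291; credit = $5,900 − $4,291 = $1,609.
Low-Income Housing Credit: income exceeds $30,200 by $69,500, which is 70 full-or-partial $1,000 increments; reduction = 70 × $225 = $15,750, leaving $791.
Total: $5,125 + $1,609 + $791 = $7,525.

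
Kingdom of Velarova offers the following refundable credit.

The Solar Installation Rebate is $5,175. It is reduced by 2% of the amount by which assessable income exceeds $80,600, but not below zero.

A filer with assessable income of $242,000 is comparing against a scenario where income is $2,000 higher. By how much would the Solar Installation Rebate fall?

$40

At $242,000 — 2% of the $161,400 excess over $80,600 is $3,228; credit = $5,175 − $3,228 = $1,947.
At $244,000 — 2% of the $163,400 excess over $80,600 is $3,268; credit = $5,175 − $3,268 = $1,907.
Lost: $1,947 − $1,907 = $40.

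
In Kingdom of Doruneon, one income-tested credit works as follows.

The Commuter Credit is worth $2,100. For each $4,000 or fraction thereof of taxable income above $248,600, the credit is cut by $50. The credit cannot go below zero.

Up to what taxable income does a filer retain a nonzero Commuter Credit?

After 41 increments the reduction is 41 × $50 = $2,050, leaving $50; one more increment wipes it out. Increment 41 ends at excess 41 × $4,000 = $164,000, so the highest qualifying income is $248,600 + $164,000 = $412,600.

$412,600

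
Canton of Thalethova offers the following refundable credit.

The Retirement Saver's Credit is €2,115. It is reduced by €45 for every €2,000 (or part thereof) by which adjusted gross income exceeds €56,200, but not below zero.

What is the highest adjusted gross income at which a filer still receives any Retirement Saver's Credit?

After 46 increments the reduction is 46 × €45 = €2,070, leaving €45; one more increment wipes it out. Increment 46 ends at excess 46 × €2,000 = €92,000, so the highest qualifying income is €56,200 + €92,000 = €148,200.

€148,200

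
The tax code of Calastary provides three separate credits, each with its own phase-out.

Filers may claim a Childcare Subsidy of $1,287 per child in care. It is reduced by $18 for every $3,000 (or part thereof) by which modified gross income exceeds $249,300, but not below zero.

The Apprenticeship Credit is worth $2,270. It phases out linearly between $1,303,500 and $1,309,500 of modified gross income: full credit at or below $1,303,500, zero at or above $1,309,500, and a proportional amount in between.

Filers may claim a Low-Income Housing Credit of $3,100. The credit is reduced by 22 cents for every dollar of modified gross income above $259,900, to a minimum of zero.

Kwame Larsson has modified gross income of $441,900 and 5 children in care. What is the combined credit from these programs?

Childcare Subsidy: base = 5 × $1,287 = $6,435. income exceeds $249,300 by $192,600, which is 65 full-or-partial $3,000 increments; reduction = 65 × $18 = $1,170, leaving $5,265.
Apprenticeship Credit: $441,900 is at or below the $1,303,500 threshold, so the full $2,270 applies.
Low-Income Housing Credit: 22% of the $182,000 excess over $259,900 is $40,040 ≥ base, so the credit is $0.
Total: $5,265 + $2,270 + $0 = $7,535.

$7,535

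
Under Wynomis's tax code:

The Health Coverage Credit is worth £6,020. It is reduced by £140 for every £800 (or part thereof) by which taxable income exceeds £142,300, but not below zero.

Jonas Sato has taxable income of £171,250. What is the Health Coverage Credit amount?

£840

Health Coverage Credit: income exceeds £142,300 by £28,950, which is 37 full-or-partial £800 increments; reduction = 37 × £140 = £5,180, leaving £840.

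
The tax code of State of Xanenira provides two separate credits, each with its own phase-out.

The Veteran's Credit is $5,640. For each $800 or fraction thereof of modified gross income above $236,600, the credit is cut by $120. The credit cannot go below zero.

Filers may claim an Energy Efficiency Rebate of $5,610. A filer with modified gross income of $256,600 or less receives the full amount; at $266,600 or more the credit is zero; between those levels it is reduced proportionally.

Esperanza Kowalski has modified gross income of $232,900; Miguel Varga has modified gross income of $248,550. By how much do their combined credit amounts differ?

Esperanza ($232,900): Veteran's Credit: $232,900 is at or below the $236,600 threshold, so the full $5,640 applies. Energy Efficiency Rebate: $232,900 is at or below the $256,600 threshold, so the full $5,610 applies. total $5,640 + $5,610 = $11,250
Miguel ($248,550): Veteran's Credit: income exceeds $236,600 by $11,950, which is 15 full-or-partial $800 increments; reduction = 15 × $120 = $1,800, leaving $3,840. Energy Efficiency Rebate: $248,550 is at or below the $256,600 threshold, so the full $5,610 applies. total $3,840 + $5,610 = $9,450
Difference: |$11,250 − $9,450| = $1,800.

$1,800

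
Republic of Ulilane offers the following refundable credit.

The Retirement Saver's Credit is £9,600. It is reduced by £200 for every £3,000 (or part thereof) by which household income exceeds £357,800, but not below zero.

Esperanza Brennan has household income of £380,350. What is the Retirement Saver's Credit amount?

£8,000

Retirement Saver's Credit: income exceeds £357,800 by £22,550, which is 8 full-or-partial £3,000 increments; reduction = 8 × £200 = £1,600, leaving £8,000.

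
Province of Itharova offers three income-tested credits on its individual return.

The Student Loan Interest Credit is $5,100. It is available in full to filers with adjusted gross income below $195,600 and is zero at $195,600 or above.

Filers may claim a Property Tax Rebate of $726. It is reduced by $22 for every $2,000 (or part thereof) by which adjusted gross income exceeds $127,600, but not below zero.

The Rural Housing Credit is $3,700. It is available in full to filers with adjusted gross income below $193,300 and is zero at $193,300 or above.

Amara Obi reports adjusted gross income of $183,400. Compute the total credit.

Student Loan Interest Credit: $183,400 is below the $195,600 cutoff, so the full $5,100 applies.
Property Tax Rebate: income exceeds $127,600 by $55,800, which is 28 full-or-partial $2,000 increments; reduction = 28 × $22 = $616, leaving $110.
Rural Housing Credit: $183,400 is below the $193,300 cutoff, so the full $3,700 applies.
Total: $5,100 + $110 + $3,700 = $8,910.

$8,910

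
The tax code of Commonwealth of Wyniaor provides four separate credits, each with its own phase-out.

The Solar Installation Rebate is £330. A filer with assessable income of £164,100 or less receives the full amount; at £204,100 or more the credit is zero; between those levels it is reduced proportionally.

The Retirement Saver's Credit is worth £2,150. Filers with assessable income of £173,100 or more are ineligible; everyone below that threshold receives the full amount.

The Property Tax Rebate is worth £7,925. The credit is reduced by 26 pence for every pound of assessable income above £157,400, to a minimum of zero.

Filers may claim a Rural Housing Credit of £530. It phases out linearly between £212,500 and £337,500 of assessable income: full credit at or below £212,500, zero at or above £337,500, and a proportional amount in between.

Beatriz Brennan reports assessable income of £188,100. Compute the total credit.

£662

Solar Installation Rebate: £188,100 is £24,000 into a £40,000 phase-out range, leaving 16,000/40,000 of the credit: £330 × 16,000/40,000 = £132.
Retirement Saver's Credit: £188,100 meets or exceeds the £173,100 cutoff, so the credit is £0.
Property Tax Rebate: 26% of the £30,700 excess over £157,400 is £7,982 ≥ base, so the credit is £0.
Rural Housing Credit: £188,100 is at or below the £212,500 threshold, so the full £530 applies.
Total: £132 + £0 + £0 + £530 = £662.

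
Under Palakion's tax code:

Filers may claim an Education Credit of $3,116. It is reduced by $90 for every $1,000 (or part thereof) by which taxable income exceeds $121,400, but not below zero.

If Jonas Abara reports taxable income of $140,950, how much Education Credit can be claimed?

Education Credit: income exceeds $121,400 by $19,550, which is 20 full-or-partial $1,000 increments; reduction = 20 × $90 = $1,800, leaving $1,316.

$1,316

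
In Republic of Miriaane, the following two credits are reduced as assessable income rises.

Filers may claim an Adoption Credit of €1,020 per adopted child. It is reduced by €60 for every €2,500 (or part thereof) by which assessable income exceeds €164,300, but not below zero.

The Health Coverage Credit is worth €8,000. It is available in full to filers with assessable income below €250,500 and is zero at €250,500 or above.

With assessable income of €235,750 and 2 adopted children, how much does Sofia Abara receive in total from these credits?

Adoption Credit: base = 2 × €1,020 = €2,040. income exceeds €164,300 by €71,450, which is 29 full-or-partial €2,500 increments; reduction = 29 × €60 = €1,740, leaving €300.
Health Coverage Credit: €235,750 is below the €250,500 cutoff, so the full €8,000 applies.
Total: €300 + €8,000 = €8,300.

€8,300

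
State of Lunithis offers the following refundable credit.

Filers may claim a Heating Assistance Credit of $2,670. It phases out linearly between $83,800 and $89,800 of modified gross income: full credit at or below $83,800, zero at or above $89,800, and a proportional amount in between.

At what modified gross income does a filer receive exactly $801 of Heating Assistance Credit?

$88,000

$801 is 801/2,670 of the full $2,670, so 1,869/2,670 of the $6,000 range has been used: income = $83,800 + $6,000 × 1,869/2,670 = $88,000.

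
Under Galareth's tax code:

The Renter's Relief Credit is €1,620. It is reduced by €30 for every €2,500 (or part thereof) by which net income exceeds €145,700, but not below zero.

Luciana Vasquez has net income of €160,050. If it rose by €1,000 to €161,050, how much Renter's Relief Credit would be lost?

At €160,050 — income exceeds €145,700 by €14,350, which is 6 full-or-partial €2,500 increments; reduction = 6 × €30 = €180, leaving €1,440.
At €161,050 — income exceeds €145,700 by €15,350, which is 7 full-or-partial €2,500 increments; reduction = 7 × €30 = €210, leaving €1,410.
Lost: €1,440 − €1,410 = €30.

€30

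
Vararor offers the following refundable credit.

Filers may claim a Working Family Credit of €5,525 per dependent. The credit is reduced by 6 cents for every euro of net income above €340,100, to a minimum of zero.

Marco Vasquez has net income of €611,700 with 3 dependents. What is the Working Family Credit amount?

Working Family Credit: base = 3 × €5,525 = €16,575. 6% of the €271,600 excess over €340,100 is €16,296; credit = €16,575 − €16,296 = €279.

€279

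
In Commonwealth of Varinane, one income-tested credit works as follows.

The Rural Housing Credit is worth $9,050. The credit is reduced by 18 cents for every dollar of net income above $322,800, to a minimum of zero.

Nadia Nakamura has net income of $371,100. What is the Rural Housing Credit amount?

Rural Housing Credit: 18% of the $48,300 excess over $322,800 is $8,694; credit = $9,050 − $8,694 = $356.

$356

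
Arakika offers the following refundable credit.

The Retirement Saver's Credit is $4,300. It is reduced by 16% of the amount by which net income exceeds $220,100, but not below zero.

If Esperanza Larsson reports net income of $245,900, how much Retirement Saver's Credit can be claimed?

Retirement Saver's Credit: 16% of the $25,800 excess over $220,100 is $4,128; credit = $4,300 − $4,128 = $172.

$172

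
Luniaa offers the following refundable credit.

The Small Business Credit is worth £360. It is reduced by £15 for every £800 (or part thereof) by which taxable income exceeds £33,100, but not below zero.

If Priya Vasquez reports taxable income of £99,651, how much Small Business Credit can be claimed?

Small Business Credit: income exceeds £33,100 by £66,551 → 84 increments × £15 = £1,260 ≥ base, so the credit is £0.

£0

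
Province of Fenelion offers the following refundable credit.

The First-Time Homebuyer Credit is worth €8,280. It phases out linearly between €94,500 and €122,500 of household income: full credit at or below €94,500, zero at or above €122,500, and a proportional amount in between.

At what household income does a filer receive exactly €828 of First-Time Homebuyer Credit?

€119,700

€828 is 828/8,280 of the full €8,280, so 7,452/8,280 of the €28,000 range has been used: income = €94,500 + €28,000 × 7,452/8,280 = €119,700.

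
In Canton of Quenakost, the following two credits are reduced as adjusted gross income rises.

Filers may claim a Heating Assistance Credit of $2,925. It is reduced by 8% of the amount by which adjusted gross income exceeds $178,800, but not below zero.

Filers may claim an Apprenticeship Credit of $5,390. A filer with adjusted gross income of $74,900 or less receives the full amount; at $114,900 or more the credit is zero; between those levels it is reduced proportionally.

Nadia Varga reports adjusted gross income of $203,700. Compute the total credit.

Heating Assistance Credit: 8% of the $24,900 excess over $178,800 is $1,992; credit = $2,925 − $1,992 = $933.
Apprenticeship Credit: $203,700 is at or above $114,900, so the credit is $0.
Total: $933 + $0 = $933.

$933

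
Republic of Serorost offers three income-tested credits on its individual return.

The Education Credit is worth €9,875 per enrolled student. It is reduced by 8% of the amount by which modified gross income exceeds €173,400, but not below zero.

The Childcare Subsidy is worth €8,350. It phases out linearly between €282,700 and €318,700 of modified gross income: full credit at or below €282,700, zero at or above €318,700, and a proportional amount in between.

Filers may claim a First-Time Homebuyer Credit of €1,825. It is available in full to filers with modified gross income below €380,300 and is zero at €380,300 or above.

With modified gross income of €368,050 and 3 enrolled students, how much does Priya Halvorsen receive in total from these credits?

Education Credit: base = 3 × €9,875 = €29,625. 8% of the €194,650 excess over €173,400 is €15,572; credit = €29,625 − €15,572 = €14,053.
Childcare Subsidy: €368,050 is at or above €318,700, so the credit is €0.
First-Time Homebuyer Credit: €368,050 is below the €380,300 cutoff, so the full €1,825 applies.
Total: €14,053 + €0 + €1,825 = €15,878.

€15,878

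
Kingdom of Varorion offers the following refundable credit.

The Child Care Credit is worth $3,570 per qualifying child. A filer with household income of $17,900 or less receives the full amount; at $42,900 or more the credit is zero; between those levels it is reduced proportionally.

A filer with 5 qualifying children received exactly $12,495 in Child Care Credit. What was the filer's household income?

Full credit = 5 × $3,570 = $17,850.
$12,495 is 12,495/17,850 of the full $17,850, so 5,355/17,850 of the $25,000 range has been used: income = $17,900 + $25,000 × 5,355/17,850 = $25,400.

$25,400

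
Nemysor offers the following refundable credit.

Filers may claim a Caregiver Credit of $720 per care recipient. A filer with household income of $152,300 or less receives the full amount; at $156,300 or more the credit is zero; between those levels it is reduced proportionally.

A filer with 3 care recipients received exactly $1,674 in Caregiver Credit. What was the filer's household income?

Full credit = 3 × $720 = $2,160.
$1,674 is 1,674/2,160 of the full $2,160, so 486/2,160 of the $4,000 range has been used: income = $152,300 + $4,000 × 486/2,160 = $153,200.

$153,200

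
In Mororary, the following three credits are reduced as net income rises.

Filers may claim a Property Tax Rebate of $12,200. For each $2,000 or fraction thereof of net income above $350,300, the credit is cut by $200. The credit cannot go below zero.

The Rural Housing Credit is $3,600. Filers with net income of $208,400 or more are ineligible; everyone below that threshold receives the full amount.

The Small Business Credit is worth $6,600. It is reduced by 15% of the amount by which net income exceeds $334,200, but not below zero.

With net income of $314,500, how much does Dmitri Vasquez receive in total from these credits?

$18,800

Property Tax Rebate: $314,500 is at or below the $350,300 threshold, so the full $12,200 applies.
Rural Housing Credit: $314,500 meets or exceeds the $208,400 cutoff, so the credit is $0.
Small Business Credit: $314,500 is at or below the $334,200 threshold, so the full $6,600 applies.
Total: $12,200 + $0 + $6,600 = $18,800.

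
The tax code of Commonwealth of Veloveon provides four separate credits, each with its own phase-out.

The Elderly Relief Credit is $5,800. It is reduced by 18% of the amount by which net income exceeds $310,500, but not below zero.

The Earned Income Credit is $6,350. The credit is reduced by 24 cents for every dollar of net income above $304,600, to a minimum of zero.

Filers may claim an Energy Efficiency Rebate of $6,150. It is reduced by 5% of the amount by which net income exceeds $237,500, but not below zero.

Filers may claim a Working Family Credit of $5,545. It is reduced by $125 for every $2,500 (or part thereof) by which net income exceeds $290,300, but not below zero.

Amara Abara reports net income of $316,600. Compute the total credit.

$14,537

Elderly Relief Credit: 18% of the $6,100 excess over $310,500 is $1,098; credit = $5,800 − $1,098 = $4,702.
Earned Income Credit: 24% of the $12,000 excess over $304,600 is $2,880; credit = $6,350 − $2,880 = $3,470.
Energy Efficiency Rebate: 5% of the $79,100 excess over $237,500 is $3,955; credit = $6,150 − $3,955 = $2,195.
Working Family Credit: income exceeds $290,300 by $26,300, which is 11 full-or-partial $2,500 increments; reduction = 11 × $125 = $1,375, leaving $4,170.
Total: $4,702 + $3,470 + $2,195 + $4,170 = $14,537.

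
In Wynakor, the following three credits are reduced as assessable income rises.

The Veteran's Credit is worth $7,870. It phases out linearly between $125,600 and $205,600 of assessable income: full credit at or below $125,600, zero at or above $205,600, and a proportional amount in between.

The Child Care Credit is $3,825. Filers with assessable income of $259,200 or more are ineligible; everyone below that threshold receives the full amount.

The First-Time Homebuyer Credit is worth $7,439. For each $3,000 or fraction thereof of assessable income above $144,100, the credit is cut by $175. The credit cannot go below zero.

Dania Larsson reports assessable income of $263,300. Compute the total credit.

Veteran's Credit: $263,300 is at or above $205,600, so the credit is $0.
Child Care Credit: $263,300 meets or exceeds the $259,200 cutoff, so the credit is $0.
First-Time Homebuyer Credit: income exceeds $144,100 by $119,200, which is 40 full-or-partial $3,000 increments; reduction = 40 × $175 = $7,000, leaving $439.
Total: $0 + $0 + $439 = $439.

$439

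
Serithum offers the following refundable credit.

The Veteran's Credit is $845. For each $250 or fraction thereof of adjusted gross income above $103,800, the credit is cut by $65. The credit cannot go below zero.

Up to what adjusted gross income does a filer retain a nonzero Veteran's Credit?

$106,800

After 12 increments the reduction is 12 × $65 = $780, leaving $65; one more increment wipes it out. Increment 12 ends at excess 12 × $250 = $3,000, so the highest qualifying income is $103,800 + $3,000 = $106,800.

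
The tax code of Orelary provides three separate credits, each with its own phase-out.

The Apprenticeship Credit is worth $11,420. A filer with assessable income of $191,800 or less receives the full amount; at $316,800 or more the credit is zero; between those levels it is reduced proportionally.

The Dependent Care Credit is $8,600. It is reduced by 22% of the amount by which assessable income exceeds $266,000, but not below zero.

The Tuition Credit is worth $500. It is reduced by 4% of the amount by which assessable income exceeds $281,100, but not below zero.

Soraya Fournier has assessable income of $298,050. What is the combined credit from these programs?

Apprenticeship Credit: $298,050 is $106,250 into a $125,000 phase-out range, leaving 18,750/125,000 of the credit: $11,420 × 18,750/125,000 = $1,713.
Dependent Care Credit: 22% of the $32,050 excess over $266,000 is $7,051; credit = $8,600 − $7,051 = $1,549.
Tuition Credit: 4% of the $16,950 excess over $281,100 is $678 ≥ base, so the credit is $0.
Total: $1,713 + $1,549 + $0 = $3,262.

$3,262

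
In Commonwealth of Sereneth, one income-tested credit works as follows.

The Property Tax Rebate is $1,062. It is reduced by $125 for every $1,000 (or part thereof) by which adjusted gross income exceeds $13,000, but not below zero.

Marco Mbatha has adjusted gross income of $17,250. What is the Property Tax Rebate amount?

$437

Property Tax Rebate: income exceeds $13,000 by $4,250, which is 5 full-or-partial $1,000 increments; reduction = 5 × $125 = $625, leaving $437.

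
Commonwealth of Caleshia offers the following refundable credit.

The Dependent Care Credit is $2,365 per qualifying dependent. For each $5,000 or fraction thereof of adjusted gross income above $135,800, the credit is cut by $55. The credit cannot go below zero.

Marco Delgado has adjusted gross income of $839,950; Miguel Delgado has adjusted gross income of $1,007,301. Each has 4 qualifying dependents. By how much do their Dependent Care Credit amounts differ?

Marco ($839,950): Dependent Care Credit: base = 4 × $2,365 = $9,460. income exceeds $135,800 by $704,150, which is 141 full-or-partial $5,000 increments; reduction = 141 × $55 = $7,755, leaving $1,705.
Miguel ($1,007,301): Dependent Care Credit: base = 4 × $2,365 = $9,460. income exceeds $135,800 by $871,501 → 175 increments × $55 = $9,625 ≥ base, so the credit is $0.
Difference: |$1,705 − $0| = $1,705.

$1,705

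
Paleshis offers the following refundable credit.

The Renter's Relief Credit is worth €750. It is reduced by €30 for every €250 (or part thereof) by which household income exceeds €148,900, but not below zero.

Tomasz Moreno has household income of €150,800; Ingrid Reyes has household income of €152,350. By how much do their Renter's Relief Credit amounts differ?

€180

Tomasz (€150,800): Renter's Relief Credit: income exceeds €148,900 by €1,900, which is 8 full-or-partial €250 increments; reduction = 8 × €30 = €240, leaving €510.
Ingrid (€152,350): Renter's Relief Credit: income exceeds €148,900 by €3,450, which is 14 full-or-partial €250 increments; reduction = 14 × €30 = €420, leaving €330.
Difference: |€510 − €330| = €180.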